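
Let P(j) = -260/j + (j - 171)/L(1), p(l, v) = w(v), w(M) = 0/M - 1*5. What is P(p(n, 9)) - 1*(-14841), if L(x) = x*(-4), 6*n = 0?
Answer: 14937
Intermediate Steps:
n = 0 (n = (⅙)*0 = 0)
L(x) = -4*x
w(M) = -5 (w(M) = 0 - 5 = -5)
p(l, v) = -5
P(j) = 171/4 - 260/j - j/4 (P(j) = -260/j + (j - 171)/((-4*1)) = -260/j + (-171 + j)/(-4) = -260/j + (-171 + j)*(-¼) = -260/j + (171/4 - j/4) = 171/4 - 260/j - j/4)
P(p(n, 9)) - 1*(-14841) = (¼)*(-1040 - 5*(171 - 1*(-5)))/(-5) - 1*(-14841) = (¼)*(-⅕)*(-1040 - 5*(171 + 5)) + 14841 = (¼)*(-⅕)*(-1040 - 5*176) + 14841 = (¼)*(-⅕)*(-1040 - 880) + 14841 = (¼)*(-⅕)*(-1920) + 14841 = 96 + 14841 = 14937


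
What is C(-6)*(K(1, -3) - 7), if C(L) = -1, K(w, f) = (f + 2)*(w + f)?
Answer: 5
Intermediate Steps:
K(w, f) = (2 + f)*(f + w)
C(-6)*(K(1, -3) - 7) = -(((-3)**2 + 2*(-3) + 2*1 - 3*1) - 7) = -((9 - 6 + 2 - 3) - 7) = -(2 - 7) = -1*(-5) = 5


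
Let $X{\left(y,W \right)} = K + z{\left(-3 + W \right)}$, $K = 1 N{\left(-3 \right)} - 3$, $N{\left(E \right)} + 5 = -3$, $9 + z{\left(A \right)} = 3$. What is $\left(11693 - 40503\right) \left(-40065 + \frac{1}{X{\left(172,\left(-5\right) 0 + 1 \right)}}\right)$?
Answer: $\frac{19622663860}{17} \approx 1.1543 \cdot 10^{9}$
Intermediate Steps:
$z{\left(A \right)} = -6$ ($z{\left(A \right)} = -9 + 3 = -6$)
$N{\left(E \right)} = -8$ ($N{\left(E \right)} = -5 - 3 = -8$)
$K = -11$ ($K = 1 \left(-8\right) - 3 = -8 - 3 = -11$)
$X{\left(y,W \right)} = -17$ ($X{\left(y,W \right)} = -11 - 6 = -17$)
$\left(11693 - 40503\right) \left(-40065 + \frac{1}{X{\left(172,\left(-5\right) 0 + 1 \right)}}\right) = \left(11693 - 40503\right) \left(-40065 + \frac{1}{-17}\right) = - 28810 \left(-40065 - \frac{1}{17}\right) = \left(-28810\right) \left(- \frac{681106}{17}\right) = \frac{19622663860}{17}$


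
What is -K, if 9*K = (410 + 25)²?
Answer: -21025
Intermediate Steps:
K = 21025 (K = (410 + 25)²/9 = (⅑)*435² = (⅑)*189225 = 21025)
-K = -1*21025 = -21025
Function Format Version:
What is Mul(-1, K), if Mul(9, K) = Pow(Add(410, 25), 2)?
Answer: -21025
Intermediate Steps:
K = 21025 (K = Mul(Rational(1, 9), Pow(Add(410, 25), 2)) = Mul(Rational(1, 9), Pow(435, 2)) = Mul(Rational(1, 9), 189225) = 21025)
Mul(-1, K) = Mul(-1, 21025) = -21025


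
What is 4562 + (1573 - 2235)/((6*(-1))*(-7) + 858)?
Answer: 2052569/450 ≈ 4561.3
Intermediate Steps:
4562 + (1573 - 2235)/((6*(-1))*(-7) + 858) = 4562 - 662/(-6*(-7) + 858) = 4562 - 662/(42 + 858) = 4562 - 662/900 = 4562 - 662*1/900 = 4562 - 331/450 = 2052569/450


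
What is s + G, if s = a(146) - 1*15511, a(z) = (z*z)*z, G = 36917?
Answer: 3133542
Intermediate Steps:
a(z) = z³ (a(z) = z²*z = z³)
s = 3096625 (s = 146³ - 1*15511 = 3112136 - 15511 = 3096625)
s + G = 3096625 + 36917 = 3133542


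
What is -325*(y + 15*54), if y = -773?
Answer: -12025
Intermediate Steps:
-325*(y + 15*54) = -325*(-773 + 15*54) = -325*(-773 + 810) = -325*37 = -12025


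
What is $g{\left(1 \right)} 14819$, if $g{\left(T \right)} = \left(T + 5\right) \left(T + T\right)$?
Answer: $177828$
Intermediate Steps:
$g{\left(T \right)} = 2 T \left(5 + T\right)$ ($g{\left(T \right)} = \left(5 + T\right) 2 T = 2 T \left(5 + T\right)$)
$g{\left(1 \right)} 14819 = 2 \cdot 1 \left(5 + 1\right) 14819 = 2 \cdot 1 \cdot 6 \cdot 14819 = 12 \cdot 14819 = 177828$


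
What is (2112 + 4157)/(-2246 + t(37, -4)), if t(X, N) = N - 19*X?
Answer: -6269/2953 ≈ -2.1229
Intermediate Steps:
(2112 + 4157)/(-2246 + t(37, -4)) = (2112 + 4157)/(-2246 + (-4 - 19*37)) = 6269/(-2246 + (-4 - 703)) = 6269/(-2246 - 707) = 6269/(-2953) = 6269*(-1/2953) = -6269/2953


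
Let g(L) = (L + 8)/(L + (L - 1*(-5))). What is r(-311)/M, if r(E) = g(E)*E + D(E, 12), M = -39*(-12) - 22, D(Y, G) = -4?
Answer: -96701/275182 ≈ -0.35141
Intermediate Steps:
M = 446 (M = 468 - 22 = 446)
g(L) = (8 + L)/(5 + 2*L) (g(L) = (8 + L)/(L + (L + 5)) = (8 + L)/(L + (5 + L)) = (8 + L)/(5 + 2*L))
r(E) = -4 + E*(8 + E)/(5 + 2*E) (r(E) = ((8 + E)/(5 + 2*E))*E - 4 = E*(8 + E)/(5 + 2*E) - 4 = -4 + E*(8 + E)/(5 + 2*E))
r(-311)/M = ((-20 + (-311)²)/(5 + 2*(-311)))/446 = ((-20 + 96721)/(5 - 622))*(1/446) = (96701/(-617))*(1/446) = -1/617*96701*(1/446) = -96701/617*1/446 = -96701/275182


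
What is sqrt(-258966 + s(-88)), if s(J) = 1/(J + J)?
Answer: I*sqrt(501358187)/44 ≈ 508.89*I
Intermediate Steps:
s(J) = 1/(2*J)
sqrt(-258966 + s(-88)) = sqrt(-258966 + (1/2)/(-88)) = sqrt(-258966 + (1/2)*(-1/88)) = sqrt(-258966 - 1/176) = sqrt(-45578017/176) = I*sqrt(501358187)/44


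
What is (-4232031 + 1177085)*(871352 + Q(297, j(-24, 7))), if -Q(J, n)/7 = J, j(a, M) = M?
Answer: -2655582074258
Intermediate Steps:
Q(J, n) = -7*J
(-4232031 + 1177085)*(871352 + Q(297, j(-24, 7))) = (-4232031 + 1177085)*(871352 - 7*297) = -3054946*(871352 - 2079) = -3054946*869273 = -2655582074258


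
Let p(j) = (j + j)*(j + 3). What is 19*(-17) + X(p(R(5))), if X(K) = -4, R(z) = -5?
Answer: -327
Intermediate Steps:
p(j) = 2*j*(3 + j) (p(j) = (2*j)*(3 + j) = 2*j*(3 + j))
19*(-17) + X(p(R(5))) = 19*(-17) - 4 = -323 - 4 = -327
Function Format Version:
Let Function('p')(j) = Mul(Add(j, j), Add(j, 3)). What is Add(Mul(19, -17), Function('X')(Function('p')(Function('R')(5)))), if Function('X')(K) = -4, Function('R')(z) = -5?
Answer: -327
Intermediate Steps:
Function('p')(j) = Mul(2, j, Add(3, j)) (Function('p')(j) = Mul(Mul(2, j), Add(3, j)) = Mul(2, j, Add(3, j)))
Add(Mul(19, -17), Function('X')(Function('p')(Function('R')(5)))) = Add(Mul(19, -17), -4) = Add(-323, -4) = -327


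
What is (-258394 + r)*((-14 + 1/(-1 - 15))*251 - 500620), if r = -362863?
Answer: 5011304358515/16 ≈ 3.1321e+11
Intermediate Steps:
(-258394 + r)*((-14 + 1/(-1 - 15))*251 - 500620) = (-258394 - 362863)*((-14 + 1/(-1 - 15))*251 - 500620) = -621257*((-14 + 1/(-16))*251 - 500620) = -621257*((-14 - 1/16)*251 - 500620) = -621257*(-225/16*251 - 500620) = -621257*(-56475/16 - 500620) = -621257*(-8066395/16) = 5011304358515/16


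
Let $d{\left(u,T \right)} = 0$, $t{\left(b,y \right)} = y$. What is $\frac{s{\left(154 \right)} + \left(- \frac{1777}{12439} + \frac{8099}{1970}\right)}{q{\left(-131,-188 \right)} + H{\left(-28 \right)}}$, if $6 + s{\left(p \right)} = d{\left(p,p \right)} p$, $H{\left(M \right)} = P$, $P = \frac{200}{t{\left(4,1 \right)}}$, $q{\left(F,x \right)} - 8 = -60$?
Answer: $- \frac{28017}{2040920} \approx -0.013728$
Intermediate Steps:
$q{\left(F,x \right)} = -52$ ($q{\left(F,x \right)} = 8 - 60 = -52$)
$P = 200$ ($P = \frac{200}{1} = 200 \cdot 1 = 200$)
$H{\left(M \right)} = 200$
$s{\left(p \right)} = -6$ ($s{\left(p \right)} = -6 + 0 p = -6 + 0 = -6$)
$\frac{s{\left(154 \right)} + \left(- \frac{1777}{12439} + \frac{8099}{1970}\right)}{q{\left(-131,-188 \right)} + H{\left(-28 \right)}} = \frac{-6 + \left(- \frac{1777}{12439} + \frac{8099}{1970}\right)}{-52 + 200} = \frac{-6 + \left(\left(-1777\right) \frac{1}{12439} + 8099 \cdot \frac{1}{1970}\right)}{148} = \left(-6 + \left(- \frac{1}{7} + \frac{8099}{1970}\right)\right) \frac{1}{148} = \left(-6 + \frac{54723}{13790}\right) \frac{1}{148} = \left(- \frac{28017}{13790}\right) \frac{1}{148} = - \frac{28017}{2040920}$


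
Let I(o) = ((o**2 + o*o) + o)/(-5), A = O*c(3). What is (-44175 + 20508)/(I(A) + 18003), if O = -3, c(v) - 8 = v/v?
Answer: -39445/29528 ≈ -1.3358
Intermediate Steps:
c(v) = 9 (c(v) = 8 + v/v = 8 + 1 = 9)
A = -27 (A = -3*9 = -27)
I(o) = -2*o**2/5 - o/5 (I(o) = ((o**2 + o**2) + o)*(-1/5) = (2*o**2 + o)*(-1/5) = (o + 2*o**2)*(-1/5) = -2*o**2/5 - o/5)
(-44175 + 20508)/(I(A) + 18003) = (-44175 + 20508)/(-1/5*(-27)*(1 + 2*(-27)) + 18003) = -23667/(-1/5*(-27)*(1 - 54) + 18003) = -23667/(-1/5*(-27)*(-53) + 18003) = -23667/(-1431/5 + 18003) = -23667/88584/5 = -23667*5/88584 = -39445/29528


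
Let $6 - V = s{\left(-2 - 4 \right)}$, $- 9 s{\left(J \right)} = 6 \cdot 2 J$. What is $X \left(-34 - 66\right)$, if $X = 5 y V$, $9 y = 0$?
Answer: $0$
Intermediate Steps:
$y = 0$ ($y = \frac{1}{9} \cdot 0 = 0$)
$s{\left(J \right)} = - \frac{4 J}{3}$ ($s{\left(J \right)} = - \frac{6 \cdot 2 J}{9} = - \frac{12 J}{9} = - \frac{4 J}{3}$)
$V = -2$ ($V = 6 - - \frac{4 \left(-2 - 4\right)}{3} = 6 - \left(- \frac{4}{3}\right) \left(-6\right) = 6 - 8 = -2$)
$X = 0$ ($X = 5 \cdot 0 \left(-2\right) = 0 \left(-2\right) = 0$)
$X \left(-34 - 66\right) = 0 \left(-34 - 66\right) = 0 \left(-100\right) = 0$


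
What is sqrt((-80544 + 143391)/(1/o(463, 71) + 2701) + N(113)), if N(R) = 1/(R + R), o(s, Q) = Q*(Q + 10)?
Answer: sqrt(17925669064533767053)/877640038 ≈ 4.8242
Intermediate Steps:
o(s, Q) = Q*(10 + Q)
N(R) = 1/(2*R)
sqrt((-80544 + 143391)/(1/o(463, 71) + 2701) + N(113)) = sqrt((-80544 + 143391)/(1/(71*(10 + 71)) + 2701) + (1/2)/113) = sqrt(62847/(1/(71*81) + 2701) + (1/2)*(1/113)) = sqrt(62847/(1/5751 + 2701) + 1/226) = sqrt(62847/(15533452/5751) + 1/226) = sqrt(62847*(5751/15533452) + 1/226) = sqrt(361433097/15533452 + 1/226) = sqrt(40849706687/1755280076) = sqrt(17925669064533767053)/877640038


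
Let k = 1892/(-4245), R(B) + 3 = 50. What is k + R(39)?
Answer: 197623/4245 ≈ 46.554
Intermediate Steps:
R(B) = 47 (R(B) = -3 + 50 = 47)
k = -1892/4245 (k = 1892*(-1/4245) = -1892/4245 ≈ -0.44570)
k + R(39) = -1892/4245 + 47 = 197623/4245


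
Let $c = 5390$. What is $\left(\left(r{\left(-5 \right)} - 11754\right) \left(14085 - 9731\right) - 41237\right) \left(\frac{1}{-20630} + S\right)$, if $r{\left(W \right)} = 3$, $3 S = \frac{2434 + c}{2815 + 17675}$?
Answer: $- \frac{55078807339241}{8454174} \approx -6.515 \cdot 10^{6}$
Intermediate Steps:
$S = \frac{1304}{10245}$ ($S = \frac{\left(2434 + 5390\right) \frac{1}{2815 + 17675}}{3} = \frac{7824 \cdot \frac{1}{20490}}{3} = \frac{1}{3} \cdot \frac{1304}{3415} = \frac{1304}{10245} \approx 0.12728$)
$\left(\left(r{\left(-5 \right)} - 11754\right) \left(14085 - 9731\right) - 41237\right) \left(\frac{1}{-20630} + S\right) = \left(\left(3 - 11754\right) \left(14085 - 9731\right) - 41237\right) \left(\frac{1}{-20630} + \frac{1304}{10245}\right) = \left(\left(-11751\right) 4354 - 41237\right) \left(- \frac{1}{20630} + \frac{1304}{10245}\right) = \left(-51163854 - 41237\right) \frac{1075651}{8454174} = \left(-51205091\right) \frac{1075651}{8454174} = - \frac{55078807339241}{8454174}$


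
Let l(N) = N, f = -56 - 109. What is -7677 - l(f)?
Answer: -7512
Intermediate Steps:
f = -165
-7677 - l(f) = -7677 - 1*(-165) = -7677 + 165 = -7512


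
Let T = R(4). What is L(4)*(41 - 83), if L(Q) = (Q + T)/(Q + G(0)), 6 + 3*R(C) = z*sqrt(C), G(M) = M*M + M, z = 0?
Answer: -21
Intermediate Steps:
G(M) = M + M**2 (G(M) = M**2 + M = M + M**2)
R(C) = -2 (R(C) = -2 + (0*sqrt(C))/3 = -2 + (1/3)*0 = -2 + 0 = -2)
T = -2
L(Q) = (-2 + Q)/Q (L(Q) = (Q - 2)/(Q + 0*(1 + 0)) = (-2 + Q)/(Q + 0*1) = (-2 + Q)/(Q + 0) = (-2 + Q)/Q)
L(4)*(41 - 83) = ((-2 + 4)/4)*(41 - 83) = ((1/4)*2)*(-42) = (1/2)*(-42) = -21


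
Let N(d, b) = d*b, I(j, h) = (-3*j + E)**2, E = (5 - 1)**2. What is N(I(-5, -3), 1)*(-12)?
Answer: -11532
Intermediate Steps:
E = 16 (E = 4**2 = 16)
I(j, h) = (16 - 3*j)**2 (I(j, h) = (-3*j + 16)**2 = (16 - 3*j)**2)
N(d, b) = b*d
N(I(-5, -3), 1)*(-12) = (1*(-16 + 3*(-5))**2)*(-12) = (1*(-16 - 15)**2)*(-12) = (1*(-31)**2)*(-12) = (1*961)*(-12) = 961*(-12) = -11532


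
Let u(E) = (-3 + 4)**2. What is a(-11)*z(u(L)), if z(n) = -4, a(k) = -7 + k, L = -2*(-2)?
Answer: 72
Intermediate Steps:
L = 4
u(E) = 1 (u(E) = 1**2 = 1)
a(-11)*z(u(L)) = (-7 - 11)*(-4) = -18*(-4) = 72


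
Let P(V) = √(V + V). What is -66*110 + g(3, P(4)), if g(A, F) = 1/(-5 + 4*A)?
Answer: -50819/7 ≈ -7259.9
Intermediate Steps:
P(V) = √2*√V (P(V) = √(2*V) = √2*√V)
-66*110 + g(3, P(4)) = -66*110 + 1/(-5 + 4*3) = -7260 + 1/(-5 + 12) = -7260 + 1/7 = -7260 + ⅐ = -50819/7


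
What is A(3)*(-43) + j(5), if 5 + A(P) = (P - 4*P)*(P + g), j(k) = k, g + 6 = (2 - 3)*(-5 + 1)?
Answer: 607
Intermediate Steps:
g = -2 (g = -6 + (2 - 3)*(-5 + 1) = -6 - 1*(-4) = -6 + 4 = -2)
A(P) = -5 - 3*P*(-2 + P) (A(P) = -5 + (P - 4*P)*(P - 2) = -5 + (-3*P)*(-2 + P) = -5 - 3*P*(-2 + P))
A(3)*(-43) + j(5) = (-5 - 3*3**2 + 6*3)*(-43) + 5 = (-5 - 3*9 + 18)*(-43) + 5 = (-5 - 27 + 18)*(-43) + 5 = -14*(-43) + 5 = 602 + 5 = 607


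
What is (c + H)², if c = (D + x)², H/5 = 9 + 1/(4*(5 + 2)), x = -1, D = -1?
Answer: 1896129/784 ≈ 2418.5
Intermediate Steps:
H = 1265/28 (H = 5*(9 + 1/(4*(5 + 2))) = 5*(9 + 1/(4*7)) = 5*(9 + 1/28) = 5*(253/28) = 1265/28 ≈ 45.179)
c = 4 (c = (-1 - 1)² = (-2)² = 4)
(c + H)² = (4 + 1265/28)² = (1377/28)² = 1896129/784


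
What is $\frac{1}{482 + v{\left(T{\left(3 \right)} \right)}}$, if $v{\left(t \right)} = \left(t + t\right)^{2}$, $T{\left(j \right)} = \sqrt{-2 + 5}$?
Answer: $\frac{1}{494} \approx 0.0020243$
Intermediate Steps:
$T{\left(j \right)} = \sqrt{3}$
$v{\left(t \right)} = 4 t^{2}$ ($v{\left(t \right)} = \left(2 t\right)^{2} = 4 t^{2}$)
$\frac{1}{482 + v{\left(T{\left(3 \right)} \right)}} = \frac{1}{482 + 4 \left(\sqrt{3}\right)^{2}} = \frac{1}{482 + 4 \cdot 3} = \frac{1}{482 + 12} = \frac{1}{494}$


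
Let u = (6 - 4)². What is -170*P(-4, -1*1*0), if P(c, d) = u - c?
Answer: -1360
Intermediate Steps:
u = 4 (u = 2² = 4)
P(c, d) = 4 - c
-170*P(-4, -1*1*0) = -170*(4 - 1*(-4)) = -170*(4 + 4) = -170*8 = -1360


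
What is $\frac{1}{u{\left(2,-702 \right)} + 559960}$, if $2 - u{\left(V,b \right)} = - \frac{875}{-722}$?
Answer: $\frac{722}{404291689} \approx 1.7858 \cdot 10^{-6}$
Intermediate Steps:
$u{\left(V,b \right)} = \frac{569}{722}$ ($u{\left(V,b \right)} = 2 - - \frac{875}{-722} = 2 - \left(-875\right) \left(- \frac{1}{722}\right) = 2 - \frac{875}{722} = \frac{569}{722}$)
$\frac{1}{u{\left(2,-702 \right)} + 559960} = \frac{1}{\frac{569}{722} + 559960} = \frac{1}{\frac{404291689}{722}} = \frac{722}{404291689}$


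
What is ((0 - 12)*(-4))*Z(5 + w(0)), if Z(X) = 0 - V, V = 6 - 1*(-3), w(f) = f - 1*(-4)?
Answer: -432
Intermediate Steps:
w(f) = 4 + f (w(f) = f + 4 = 4 + f)
V = 9 (V = 6 + 3 = 9)
Z(X) = -9 (Z(X) = 0 - 1*9 = 0 - 9 = -9)
((0 - 12)*(-4))*Z(5 + w(0)) = ((0 - 12)*(-4))*(-9) = -12*(-4)*(-9) = 48*(-9) = -432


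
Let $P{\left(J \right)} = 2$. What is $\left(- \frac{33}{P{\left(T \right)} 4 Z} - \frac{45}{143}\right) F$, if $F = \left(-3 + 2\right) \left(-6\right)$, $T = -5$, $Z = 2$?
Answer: $- \frac{16317}{1144} \approx -14.263$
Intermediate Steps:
$F = 6$ ($F = \left(-1\right) \left(-6\right) = 6$)
$\left(- \frac{33}{P{\left(T \right)} 4 Z} - \frac{45}{143}\right) F = \left(- \frac{33}{2 \cdot 4 \cdot 2} - \frac{45}{143}\right) 6 = \left(- \frac{33}{8 \cdot 2} - \frac{45}{143}\right) 6 = \left(- \frac{33}{16} - \frac{45}{143}\right) 6 = \left(- \frac{5439}{2288}\right) 6 = - \frac{16317}{1144}$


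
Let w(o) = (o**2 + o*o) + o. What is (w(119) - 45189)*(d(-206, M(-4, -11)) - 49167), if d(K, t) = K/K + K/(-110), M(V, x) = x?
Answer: 45287044196/55 ≈ 8.2340e+8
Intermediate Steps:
d(K, t) = 1 - K/110 (d(K, t) = 1 + K*(-1/110) = 1 - K/110)
w(o) = o + 2*o**2 (w(o) = (o**2 + o**2) + o = 2*o**2 + o = o + 2*o**2)
(w(119) - 45189)*(d(-206, M(-4, -11)) - 49167) = (119*(1 + 2*119) - 45189)*((1 - 1/110*(-206)) - 49167) = (119*(1 + 238) - 45189)*((1 + 103/55) - 49167) = (119*239 - 45189)*(158/55 - 49167) = (28441 - 45189)*(-2704027/55) = -16748*(-2704027/55) = 45287044196/55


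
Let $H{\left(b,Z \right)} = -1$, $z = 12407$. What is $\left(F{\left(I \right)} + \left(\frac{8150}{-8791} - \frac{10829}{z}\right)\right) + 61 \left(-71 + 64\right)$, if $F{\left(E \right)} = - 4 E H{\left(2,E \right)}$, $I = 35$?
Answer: $- \frac{31499386708}{109069937} \approx -288.8$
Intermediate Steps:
$F{\left(E \right)} = 4 E$ ($F{\left(E \right)} = - 4 E \left(-1\right) = 4 E$)
$\left(F{\left(I \right)} + \left(\frac{8150}{-8791} - \frac{10829}{z}\right)\right) + 61 \left(-71 + 64\right) = \left(4 \cdot 35 + \left(\frac{8150}{-8791} - \frac{10829}{12407}\right)\right) + 61 \left(-71 + 64\right) = \left(140 + \left(8150 \left(- \frac{1}{8791}\right) - \frac{10829}{12407}\right)\right) + 61 \left(-7\right) = \left(140 - \frac{196314789}{109069937}\right) - 427 = \frac{15073476391}{109069937} - 427 = - \frac{31499386708}{109069937}$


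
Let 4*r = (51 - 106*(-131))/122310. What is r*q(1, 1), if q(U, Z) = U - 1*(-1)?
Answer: 13937/244620 ≈ 0.056974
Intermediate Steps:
q(U, Z) = 1 + U (q(U, Z) = U + 1 = 1 + U)
r = 13937/489240 (r = ((51 - 106*(-131))/122310)/4 = ((51 + 13886)*(1/122310))/4 = (13937*(1/122310))/4 = (¼)*(13937/122310) = 13937/489240 ≈ 0.028487)
r*q(1, 1) = 13937*(1 + 1)/489240 = (13937/489240)*2 = 13937/244620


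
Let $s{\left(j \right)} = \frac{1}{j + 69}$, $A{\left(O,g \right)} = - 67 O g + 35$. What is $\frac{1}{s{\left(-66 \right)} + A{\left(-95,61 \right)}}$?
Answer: $\frac{3}{1164901} \approx 2.5753 \cdot 10^{-6}$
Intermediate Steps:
$A{\left(O,g \right)} = 35 - 67 O g$ ($A{\left(O,g \right)} = - 67 O g + 35 = 35 - 67 O g$)
$s{\left(j \right)} = \frac{1}{69 + j}$
$\frac{1}{s{\left(-66 \right)} + A{\left(-95,61 \right)}} = \frac{1}{\frac{1}{69 - 66} - \left(-35 - 388265\right)} = \frac{1}{\frac{1}{3} + \left(35 + 388265\right)} = \frac{1}{\frac{1}{3} + 388300} = \frac{1}{\frac{1164901}{3}} = \frac{3}{1164901}$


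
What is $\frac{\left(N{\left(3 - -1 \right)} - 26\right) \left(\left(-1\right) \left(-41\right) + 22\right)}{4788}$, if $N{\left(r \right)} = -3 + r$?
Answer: $- \frac{25}{76} \approx -0.32895$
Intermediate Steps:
$\frac{\left(N{\left(3 - -1 \right)} - 26\right) \left(\left(-1\right) \left(-41\right) + 22\right)}{4788} = \frac{\left(\left(-3 + \left(3 - -1\right)\right) - 26\right) \left(\left(-1\right) \left(-41\right) + 22\right)}{4788} = \left(\left(-3 + \left(3 + 1\right)\right) - 26\right) \left(41 + 22\right) \frac{1}{4788} = \left(\left(-3 + 4\right) - 26\right) 63 \cdot \frac{1}{4788} = \left(1 - 26\right) 63 \cdot \frac{1}{4788} = \left(-25\right) 63 \cdot \frac{1}{4788} = \left(-1575\right) \frac{1}{4788} = - \frac{25}{76}$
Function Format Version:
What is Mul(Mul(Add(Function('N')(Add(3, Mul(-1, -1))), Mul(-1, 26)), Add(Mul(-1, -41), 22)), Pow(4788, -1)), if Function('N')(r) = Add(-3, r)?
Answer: Rational(-25, 76) ≈ -0.32895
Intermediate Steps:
Mul(Mul(Add(Function('N')(Add(3, Mul(-1, -1))), Mul(-1, 26)), Add(Mul(-1, -41), 22)), Pow(4788, -1)) = Mul(Mul(Add(Add(-3, Add(3, Mul(-1, -1))), Mul(-1, 26)), Add(Mul(-1, -41), 22)), Pow(4788, -1)) = Mul(Mul(Add(Add(-3, Add(3, 1)), -26), Add(41, 22)), Rational(1, 4788)) = Mul(Mul(Add(Add(-3, 4), -26), 63), Rational(1, 4788)) = Mul(Mul(Add(1, -26), 63), Rational(1, 4788)) = Mul(Mul(-25, 63), Rational(1, 4788)) = Mul(-1575, Rational(1, 4788)) = Rational(-25, 76)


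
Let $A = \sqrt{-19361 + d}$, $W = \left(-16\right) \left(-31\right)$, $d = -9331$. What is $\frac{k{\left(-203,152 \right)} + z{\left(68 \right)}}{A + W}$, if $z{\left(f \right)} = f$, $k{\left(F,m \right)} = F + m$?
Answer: $\frac{2108}{68677} - \frac{51 i \sqrt{797}}{137354} \approx 0.030694 - 0.010482 i$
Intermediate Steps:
$W = 496$
$A = 6 i \sqrt{797}$ ($A = \sqrt{-19361 - 9331} = \sqrt{-28692} = 6 i \sqrt{797} \approx 169.39 i$)
$\frac{k{\left(-203,152 \right)} + z{\left(68 \right)}}{A + W} = \frac{\left(-203 + 152\right) + 68}{6 i \sqrt{797} + 496} = \frac{-51 + 68}{496 + 6 i \sqrt{797}} = \frac{17}{496 + 6 i \sqrt{797}}$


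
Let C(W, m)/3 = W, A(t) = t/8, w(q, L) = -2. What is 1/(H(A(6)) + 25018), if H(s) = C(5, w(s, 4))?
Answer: 1/25033 ≈ 3.9947e-5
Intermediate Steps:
A(t) = t/8 (A(t) = t*(⅛) = t/8)
C(W, m) = 3*W
H(s) = 15 (H(s) = 3*5 = 15)
1/(H(A(6)) + 25018) = 1/(15 + 25018) = 1/25033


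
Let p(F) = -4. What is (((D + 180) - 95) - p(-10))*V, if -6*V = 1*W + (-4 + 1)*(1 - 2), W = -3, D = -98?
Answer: 0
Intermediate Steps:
V = 0 (V = -(1*(-3) + (-4 + 1)*(1 - 2))/6 = -(-3 - 3*(-1))/6 = -(-3 + 3)/6 = -⅙*0 = 0)
(((D + 180) - 95) - p(-10))*V = (((-98 + 180) - 95) - 1*(-4))*0 = ((82 - 95) + 4)*0 = (-13 + 4)*0 = -9*0 = 0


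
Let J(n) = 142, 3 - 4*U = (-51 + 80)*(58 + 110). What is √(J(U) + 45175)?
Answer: √45317 ≈ 212.88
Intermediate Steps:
U = -4869/4 (U = ¾ - (-51 + 80)*(58 + 110)/4 = ¾ - 29*168/4 = ¾ - ¼*4872 = ¾ - 1218 = -4869/4 ≈ -1217.3)
√(J(U) + 45175) = √(142 + 45175) = √45317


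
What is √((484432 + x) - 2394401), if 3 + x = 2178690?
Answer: √268718 ≈ 518.38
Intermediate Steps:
x = 2178687 (x = -3 + 2178690 = 2178687)
√((484432 + x) - 2394401) = √((484432 + 2178687) - 2394401) = √(2663119 - 2394401) = √268718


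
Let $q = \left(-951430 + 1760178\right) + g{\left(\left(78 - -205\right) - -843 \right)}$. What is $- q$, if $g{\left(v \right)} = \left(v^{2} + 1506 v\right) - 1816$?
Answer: $-3770564$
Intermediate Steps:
$g{\left(v \right)} = -1816 + v^{2} + 1506 v$
$q = 3770564$ ($q = \left(-951430 + 1760178\right) + \left(-1816 + \left(\left(78 - -205\right) - -843\right)^{2} + 1506 \left(\left(78 - -205\right) - -843\right)\right) = 808748 + \left(-1816 + \left(\left(78 + 205\right) + 843\right)^{2} + 1506 \left(\left(78 + 205\right) + 843\right)\right) = 808748 + \left(-1816 + \left(283 + 843\right)^{2} + 1506 \left(283 + 843\right)\right) = 808748 + \left(-1816 + 1126^{2} + 1506 \cdot 1126\right) = 808748 + \left(-1816 + 1267876 + 1695756\right) = 808748 + 2961816 = 3770564$)
$- q = \left(-1\right) 3770564 = -3770564$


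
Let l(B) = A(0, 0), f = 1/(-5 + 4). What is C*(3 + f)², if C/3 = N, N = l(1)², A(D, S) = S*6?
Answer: 0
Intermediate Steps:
f = -1 (f = 1/(-1) = -1)
A(D, S) = 6*S
l(B) = 0 (l(B) = 6*0 = 0)
N = 0 (N = 0² = 0)
C = 0 (C = 3*0 = 0)
C*(3 + f)² = 0*(3 - 1)² = 0*2² = 0*4 = 0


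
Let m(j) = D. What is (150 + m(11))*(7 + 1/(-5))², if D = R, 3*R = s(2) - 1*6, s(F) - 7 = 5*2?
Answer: 532916/75 ≈ 7105.5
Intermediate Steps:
s(F) = 17 (s(F) = 7 + 5*2 = 7 + 10 = 17)
R = 11/3 (R = (17 - 1*6)/3 = (17 - 6)/3 = (⅓)*11 = 11/3 ≈ 3.6667)
D = 11/3 ≈ 3.6667
m(j) = 11/3
(150 + m(11))*(7 + 1/(-5))² = (150 + 11/3)*(7 + 1/(-5))² = 461*(7 - ⅕)²/3 = 461*(34/5)²/3 = (461/3)*(1156/25) = 532916/75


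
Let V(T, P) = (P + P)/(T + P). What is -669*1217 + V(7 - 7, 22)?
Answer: -814171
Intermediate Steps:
V(T, P) = 2*P/(P + T) (V(T, P) = (2*P)/(P + T) = 2*P/(P + T))
-669*1217 + V(7 - 7, 22) = -669*1217 + 2*22/(22 + (7 - 7)) = -814173 + 2*22/(22 + 0) = -814173 + 2*22/22 = -814173 + 2*22*(1/22) = -814173 + 2 = -814171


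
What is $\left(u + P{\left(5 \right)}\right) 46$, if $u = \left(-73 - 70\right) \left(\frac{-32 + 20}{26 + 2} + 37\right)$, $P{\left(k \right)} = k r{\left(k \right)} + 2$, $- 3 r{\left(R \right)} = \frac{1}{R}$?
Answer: $- \frac{5050294}{21} \approx -2.4049 \cdot 10^{5}$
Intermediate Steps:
$r{\left(R \right)} = - \frac{1}{3 R}$
$P{\left(k \right)} = \frac{5}{3}$ ($P{\left(k \right)} = k \left(- \frac{1}{3 k}\right) + 2 = - \frac{1}{3} + 2 = \frac{5}{3}$)
$u = - \frac{36608}{7}$ ($u = - 143 \left(- \frac{12}{28} + 37\right) = - 143 \left(\left(-12\right) \frac{1}{28} + 37\right) = - 143 \left(- \frac{3}{7} + 37\right) = \left(-143\right) \frac{256}{7} = - \frac{36608}{7} \approx -5229.7$)
$\left(u + P{\left(5 \right)}\right) 46 = \left(- \frac{36608}{7} + \frac{5}{3}\right) 46 = \left(- \frac{109789}{21}\right) 46 = - \frac{5050294}{21}$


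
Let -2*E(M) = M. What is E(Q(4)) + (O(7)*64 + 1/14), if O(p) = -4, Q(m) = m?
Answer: -3611/14 ≈ -257.93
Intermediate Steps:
E(M) = -M/2
E(Q(4)) + (O(7)*64 + 1/14) = -1/2*4 + (-4*64 + 1/14) = -2 + (-256 + 1/14) = -2 - 3583/14 = -3611/14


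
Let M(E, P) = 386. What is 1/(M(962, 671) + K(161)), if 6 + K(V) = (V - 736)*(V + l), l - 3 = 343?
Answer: -1/291145 ≈ -3.4347e-6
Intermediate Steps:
l = 346 (l = 3 + 343 = 346)
K(V) = -6 + (-736 + V)*(346 + V) (K(V) = -6 + (V - 736)*(V + 346) = -6 + (-736 + V)*(346 + V))
1/(M(962, 671) + K(161)) = 1/(386 + (-254662 + 161**2 - 390*161)) = 1/(386 + (-254662 + 25921 - 62790)) = 1/(386 - 291531) = 1/(-291145) = -1/291145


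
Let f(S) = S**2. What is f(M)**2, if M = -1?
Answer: 1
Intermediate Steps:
f(M)**2 = ((-1)**2)**2 = 1**2 = 1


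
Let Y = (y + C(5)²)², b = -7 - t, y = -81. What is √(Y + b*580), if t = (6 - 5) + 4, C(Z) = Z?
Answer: 4*I*√239 ≈ 61.839*I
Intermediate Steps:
t = 5 (t = 1 + 4 = 5)
b = -12 (b = -7 - 1*5 = -7 - 5 = -12)
Y = 3136 (Y = (-81 + 5²)² = (-81 + 25)² = (-56)² = 3136)
√(Y + b*580) = √(3136 - 12*580) = √(3136 - 6960) = √(-3824) = 4*I*√239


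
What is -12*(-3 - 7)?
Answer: 120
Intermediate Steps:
-12*(-3 - 7) = -12*(-10) = 120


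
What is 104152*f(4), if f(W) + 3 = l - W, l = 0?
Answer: -729064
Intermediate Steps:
f(W) = -3 - W (f(W) = -3 + (0 - W) = -3 - W)
104152*f(4) = 104152*(-3 - 1*4) = 104152*(-3 - 4) = 104152*(-7) = -729064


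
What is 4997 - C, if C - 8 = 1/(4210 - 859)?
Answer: 16718138/3351 ≈ 4989.0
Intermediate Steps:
C = 26809/3351 (C = 8 + 1/(4210 - 859) = 8 + 1/3351 = 26809/3351 ≈ 8.0003)
4997 - C = 4997 - 1*26809/3351 = 4997 - 26809/3351 = 16718138/3351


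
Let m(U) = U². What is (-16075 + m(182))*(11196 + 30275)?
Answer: 707039079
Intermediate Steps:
(-16075 + m(182))*(11196 + 30275) = (-16075 + 182²)*(11196 + 30275) = (-16075 + 33124)*41471 = 17049*41471 = 707039079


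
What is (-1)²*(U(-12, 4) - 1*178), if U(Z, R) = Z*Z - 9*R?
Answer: -70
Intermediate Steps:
U(Z, R) = Z² - 9*R
(-1)²*(U(-12, 4) - 1*178) = (-1)²*(((-12)² - 9*4) - 1*178) = 1*((144 - 36) - 178) = 1*(108 - 178) = 1*(-70) = -70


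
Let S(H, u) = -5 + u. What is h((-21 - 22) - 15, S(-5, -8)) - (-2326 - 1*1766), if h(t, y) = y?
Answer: 4079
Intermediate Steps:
h((-21 - 22) - 15, S(-5, -8)) - (-2326 - 1*1766) = (-5 - 8) - (-2326 - 1*1766) = -13 - (-2326 - 1766) = -13 - 1*(-4092) = -13 + 4092 = 4079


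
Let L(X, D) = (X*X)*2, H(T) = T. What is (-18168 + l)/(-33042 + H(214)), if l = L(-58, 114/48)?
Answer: 2860/8207 ≈ 0.34848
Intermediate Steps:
L(X, D) = 2*X² (L(X, D) = X²*2 = 2*X²)
l = 6728 (l = 2*(-58)² = 2*3364 = 6728)
(-18168 + l)/(-33042 + H(214)) = (-18168 + 6728)/(-33042 + 214) = -11440/(-32828) = -11440*(-1/32828) = 2860/8207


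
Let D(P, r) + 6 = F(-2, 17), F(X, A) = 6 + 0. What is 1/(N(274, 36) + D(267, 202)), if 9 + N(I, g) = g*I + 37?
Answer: 1/9892 ≈ 0.00010109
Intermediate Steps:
F(X, A) = 6
D(P, r) = 0 (D(P, r) = -6 + 6 = 0)
N(I, g) = 28 + I*g (N(I, g) = -9 + (g*I + 37) = -9 + (I*g + 37) = -9 + (37 + I*g) = 28 + I*g)
1/(N(274, 36) + D(267, 202)) = 1/((28 + 274*36) + 0) = 1/((28 + 9864) + 0) = 1/(9892 + 0) = 1/9892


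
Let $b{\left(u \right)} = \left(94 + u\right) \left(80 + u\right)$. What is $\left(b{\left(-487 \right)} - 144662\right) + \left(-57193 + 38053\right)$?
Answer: $-3851$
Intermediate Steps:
$b{\left(u \right)} = \left(80 + u\right) \left(94 + u\right)$
$\left(b{\left(-487 \right)} - 144662\right) + \left(-57193 + 38053\right) = \left(\left(7520 + \left(-487\right)^{2} + 174 \left(-487\right)\right) - 144662\right) + \left(-57193 + 38053\right) = \left(\left(7520 + 237169 - 84738\right) - 144662\right) - 19140 = \left(159951 - 144662\right) - 19140 = 15289 - 19140 = -3851$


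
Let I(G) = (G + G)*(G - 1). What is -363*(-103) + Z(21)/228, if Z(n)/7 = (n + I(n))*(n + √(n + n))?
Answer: 2883753/76 + 2009*√42/76 ≈ 38115.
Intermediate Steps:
I(G) = 2*G*(-1 + G) (I(G) = (2*G)*(-1 + G) = 2*G*(-1 + G))
Z(n) = 7*(n + √2*√n)*(n + 2*n*(-1 + n)) (Z(n) = 7*((n + 2*n*(-1 + n))*(n + √(n + n))) = 7*((n + 2*n*(-1 + n))*(n + √(2*n))) = 7*((n + 2*n*(-1 + n))*(n + √2*√n)) = 7*((n + √2*√n)*(n + 2*n*(-1 + n))) = 7*(n + √2*√n)*(n + 2*n*(-1 + n)))
-363*(-103) + Z(21)/228 = -363*(-103) + (-7*21² + 14*21³ - 7*√2*21^(3/2) + 14*√2*21^(5/2))/228 = 37389 + (-7*441 + 14*9261 - 7*√2*21*√21 + 14*√2*(441*√21))*(1/228) = 37389 + (-3087 + 129654 - 147*√42 + 6174*√42)*(1/228) = 37389 + (126567 + 6027*√42)*(1/228) = 37389 + (42189/76 + 2009*√42/76) = 2883753/76 + 2009*√42/76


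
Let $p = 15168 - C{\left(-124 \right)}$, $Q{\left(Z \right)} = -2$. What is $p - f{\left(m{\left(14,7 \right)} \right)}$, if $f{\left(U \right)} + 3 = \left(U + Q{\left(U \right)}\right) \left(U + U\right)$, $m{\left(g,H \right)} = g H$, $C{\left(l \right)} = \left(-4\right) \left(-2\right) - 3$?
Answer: $-3650$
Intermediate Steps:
$C{\left(l \right)} = 5$ ($C{\left(l \right)} = 8 - 3 = 5$)
$m{\left(g,H \right)} = H g$
$p = 15163$ ($p = 15168 - 5 = 15163$)
$f{\left(U \right)} = -3 + 2 U \left(-2 + U\right)$ ($f{\left(U \right)} = -3 + \left(U - 2\right) \left(U + U\right) = -3 + \left(-2 + U\right) 2 U = -3 + 2 U \left(-2 + U\right)$)
$p - f{\left(m{\left(14,7 \right)} \right)} = 15163 - \left(-3 - 4 \cdot 7 \cdot 14 + 2 \left(7 \cdot 14\right)^{2}\right) = 15163 - \left(-3 - 392 + 2 \cdot 98^{2}\right) = 15163 - \left(-3 - 392 + 2 \cdot 9604\right) = 15163 - \left(-3 - 392 + 19208\right) = 15163 - 18813 = -3650$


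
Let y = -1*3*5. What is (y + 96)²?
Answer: 6561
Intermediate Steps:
y = -15 (y = -3*5 = -15)
(y + 96)² = (-15 + 96)² = 81² = 6561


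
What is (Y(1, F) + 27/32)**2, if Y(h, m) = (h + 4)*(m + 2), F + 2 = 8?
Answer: 1708249/1024 ≈ 1668.2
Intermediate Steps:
F = 6 (F = -2 + 8 = 6)
Y(h, m) = (2 + m)*(4 + h) (Y(h, m) = (4 + h)*(2 + m) = (2 + m)*(4 + h))
(Y(1, F) + 27/32)**2 = ((8 + 2*1 + 4*6 + 1*6) + 27/32)**2 = ((8 + 2 + 24 + 6) + 27*(1/32))**2 = (40 + 27/32)**2 = (1307/32)**2 = 1708249/1024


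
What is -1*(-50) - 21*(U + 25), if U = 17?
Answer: -832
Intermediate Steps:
-1*(-50) - 21*(U + 25) = -1*(-50) - 21*(17 + 25) = 50 - 21*42 = 50 - 882 = -832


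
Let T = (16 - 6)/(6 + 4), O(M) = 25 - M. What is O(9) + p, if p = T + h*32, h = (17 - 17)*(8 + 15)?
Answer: 17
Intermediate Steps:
h = 0 (h = 0*23 = 0)
T = 1 (T = 10/10 = 10*(⅒) = 1)
p = 1 (p = 1 + 0*32 = 1 + 0 = 1)
O(9) + p = (25 - 1*9) + 1 = (25 - 9) + 1 = 16 + 1 = 17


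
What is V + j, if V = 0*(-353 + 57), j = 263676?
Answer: 263676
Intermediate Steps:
V = 0 (V = 0*(-296) = 0)
V + j = 0 + 263676 = 263676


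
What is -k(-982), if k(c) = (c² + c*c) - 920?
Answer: -1927728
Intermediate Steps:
k(c) = -920 + 2*c² (k(c) = (c² + c²) - 920 = 2*c² - 920 = -920 + 2*c²)
-k(-982) = -(-920 + 2*(-982)²) = -(-920 + 2*964324) = -(-920 + 1928648) = -1*1927728 = -1927728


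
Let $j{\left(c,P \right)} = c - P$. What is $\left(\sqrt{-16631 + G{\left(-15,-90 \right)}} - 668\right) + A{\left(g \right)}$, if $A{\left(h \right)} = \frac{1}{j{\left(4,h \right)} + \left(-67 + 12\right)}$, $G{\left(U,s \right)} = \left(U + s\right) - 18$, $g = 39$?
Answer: $- \frac{60121}{90} + i \sqrt{16754} \approx -668.01 + 129.44 i$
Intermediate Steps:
$G{\left(U,s \right)} = -18 + U + s$
$A{\left(h \right)} = \frac{1}{-51 - h}$ ($A{\left(h \right)} = \frac{1}{\left(4 - h\right) + \left(-67 + 12\right)} = \frac{1}{\left(4 - h\right) - 55} = \frac{1}{-51 - h}$)
$\left(\sqrt{-16631 + G{\left(-15,-90 \right)}} - 668\right) + A{\left(g \right)} = \left(\sqrt{-16631 - 123} - 668\right) - \frac{1}{51 + 39} = \left(\sqrt{-16631 - 123} - 668\right) - \frac{1}{90} = \left(\sqrt{-16754} - 668\right) - \frac{1}{90} = \left(i \sqrt{16754} - 668\right) - \frac{1}{90} = \left(-668 + i \sqrt{16754}\right) - \frac{1}{90} = - \frac{60121}{90} + i \sqrt{16754}$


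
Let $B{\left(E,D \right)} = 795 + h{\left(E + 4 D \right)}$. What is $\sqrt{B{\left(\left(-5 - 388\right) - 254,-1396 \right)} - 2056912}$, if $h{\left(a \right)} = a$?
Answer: $2 i \sqrt{515587} \approx 1436.1 i$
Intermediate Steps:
$B{\left(E,D \right)} = 795 + E + 4 D$ ($B{\left(E,D \right)} = 795 + \left(E + 4 D\right) = 795 + E + 4 D$)
$\sqrt{B{\left(\left(-5 - 388\right) - 254,-1396 \right)} - 2056912} = \sqrt{\left(795 - 647 + 4 \left(-1396\right)\right) - 2056912} = \sqrt{\left(795 - 647 - 5584\right) - 2056912} = \sqrt{-5436 - 2056912} = \sqrt{-2062348} = 2 i \sqrt{515587}$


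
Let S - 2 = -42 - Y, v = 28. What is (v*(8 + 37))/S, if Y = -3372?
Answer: 45/119 ≈ 0.37815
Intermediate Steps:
S = 3332 (S = 2 + (-42 - 1*(-3372)) = 2 + (-42 + 3372) = 2 + 3330 = 3332)
(v*(8 + 37))/S = (28*(8 + 37))/3332 = (28*45)*(1/3332) = 1260*(1/3332) = 45/119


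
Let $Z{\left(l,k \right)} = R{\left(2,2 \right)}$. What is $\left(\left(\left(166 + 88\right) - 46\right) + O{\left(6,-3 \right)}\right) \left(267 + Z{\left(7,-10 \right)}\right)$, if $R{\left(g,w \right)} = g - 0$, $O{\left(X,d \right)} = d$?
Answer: $55145$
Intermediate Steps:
$R{\left(g,w \right)} = g$ ($R{\left(g,w \right)} = g + 0 = g$)
$Z{\left(l,k \right)} = 2$
$\left(\left(\left(166 + 88\right) - 46\right) + O{\left(6,-3 \right)}\right) \left(267 + Z{\left(7,-10 \right)}\right) = \left(\left(\left(166 + 88\right) - 46\right) - 3\right) \left(267 + 2\right) = \left(\left(254 - 46\right) - 3\right) 269 = \left(208 - 3\right) 269 = 205 \cdot 269 = 55145$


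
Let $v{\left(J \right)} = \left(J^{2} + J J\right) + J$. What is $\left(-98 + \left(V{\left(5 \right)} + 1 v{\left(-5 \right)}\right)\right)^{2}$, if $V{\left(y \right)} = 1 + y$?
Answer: $2209$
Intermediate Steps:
$v{\left(J \right)} = J + 2 J^{2}$ ($v{\left(J \right)} = \left(J^{2} + J^{2}\right) + J = 2 J^{2} + J = J + 2 J^{2}$)
$\left(-98 + \left(V{\left(5 \right)} + 1 v{\left(-5 \right)}\right)\right)^{2} = \left(-98 + \left(\left(1 + 5\right) + 1 \left(- 5 \left(1 + 2 \left(-5\right)\right)\right)\right)\right)^{2} = \left(-98 + \left(6 + 1 \left(- 5 \left(1 - 10\right)\right)\right)\right)^{2} = \left(-98 + \left(6 + 1 \left(\left(-5\right) \left(-9\right)\right)\right)\right)^{2} = \left(-98 + \left(6 + 1 \cdot 45\right)\right)^{2} = \left(-98 + \left(6 + 45\right)\right)^{2} = \left(-98 + 51\right)^{2} = \left(-47\right)^{2} = 2209$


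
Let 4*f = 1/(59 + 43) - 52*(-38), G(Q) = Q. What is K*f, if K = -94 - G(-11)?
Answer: -16728899/408 ≈ -41002.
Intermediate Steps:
f = 201553/408 (f = (1/(59 + 43) - 52*(-38))/4 = (1/102 + 1976)/4 = (1/4)*(201553/102) = 201553/408 ≈ 494.00)
K = -83 (K = -94 - 1*(-11) = -94 + 11 = -83)
K*f = -83*201553/408 = -16728899/408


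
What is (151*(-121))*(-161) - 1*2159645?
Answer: 781986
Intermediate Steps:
(151*(-121))*(-161) - 1*2159645 = -18271*(-161) - 2159645 = 2941631 - 2159645 = 781986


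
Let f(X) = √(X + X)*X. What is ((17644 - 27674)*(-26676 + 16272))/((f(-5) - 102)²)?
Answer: 104352120/(102 + 5*I*√10)² ≈ 9335.0 - 2965.4*I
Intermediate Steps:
f(X) = √2*X^(3/2) (f(X) = √(2*X)*X = (√2*√X)*X = √2*X^(3/2))
((17644 - 27674)*(-26676 + 16272))/((f(-5) - 102)²) = ((17644 - 27674)*(-26676 + 16272))/((√2*(-5)^(3/2) - 102)²) = (-10030*(-10404))/((√2*(-5*I*√5) - 102)²) = 104352120/((-5*I*√10 - 102)²) = 104352120/((-102 - 5*I*√10)²) = 104352120/(-102 - 5*I*√10)²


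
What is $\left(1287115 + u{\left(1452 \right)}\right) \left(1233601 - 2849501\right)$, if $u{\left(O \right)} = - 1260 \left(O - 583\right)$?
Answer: $-310535582500$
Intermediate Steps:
$u{\left(O \right)} = 734580 - 1260 O$ ($u{\left(O \right)} = - 1260 \left(-583 + O\right) = 734580 - 1260 O$)
$\left(1287115 + u{\left(1452 \right)}\right) \left(1233601 - 2849501\right) = \left(1287115 + \left(734580 - 1829520\right)\right) \left(1233601 - 2849501\right) = \left(1287115 + \left(734580 - 1829520\right)\right) \left(-1615900\right) = \left(1287115 - 1094940\right) \left(-1615900\right) = 192175 \left(-1615900\right) = -310535582500$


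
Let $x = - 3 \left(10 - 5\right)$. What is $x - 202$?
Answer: $-217$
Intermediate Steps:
$x = -15$ ($x = \left(-3\right) 5 = -15$)
$x - 202 = -15 - 202 = -217$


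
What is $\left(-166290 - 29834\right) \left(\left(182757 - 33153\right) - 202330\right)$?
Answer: $10340834024$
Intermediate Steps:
$\left(-166290 - 29834\right) \left(\left(182757 - 33153\right) - 202330\right) = \left(-166290 + \left(-60256 + 30422\right)\right) \left(149604 - 202330\right) = \left(-166290 - 29834\right) \left(-52726\right) = \left(-196124\right) \left(-52726\right) = 10340834024$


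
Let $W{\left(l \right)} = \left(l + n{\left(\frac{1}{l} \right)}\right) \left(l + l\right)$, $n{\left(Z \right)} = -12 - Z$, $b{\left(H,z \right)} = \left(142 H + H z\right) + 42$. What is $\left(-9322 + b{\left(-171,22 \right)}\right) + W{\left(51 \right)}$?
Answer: $-33348$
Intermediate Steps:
$b{\left(H,z \right)} = 42 + 142 H + H z$
$W{\left(l \right)} = 2 l \left(-12 + l - \frac{1}{l}\right)$ ($W{\left(l \right)} = \left(l - \left(12 + \frac{1}{l}\right)\right) \left(l + l\right) = \left(-12 + l - \frac{1}{l}\right) 2 l = 2 l \left(-12 + l - \frac{1}{l}\right)$)
$\left(-9322 + b{\left(-171,22 \right)}\right) + W{\left(51 \right)} = \left(-9322 + \left(42 + 142 \left(-171\right) - 3762\right)\right) - \left(2 - 102 \left(-12 + 51\right)\right) = \left(-9322 - 28002\right) - \left(2 - 3978\right) = \left(-9322 - 28002\right) + \left(-2 + 3978\right) = -37324 + 3976 = -33348$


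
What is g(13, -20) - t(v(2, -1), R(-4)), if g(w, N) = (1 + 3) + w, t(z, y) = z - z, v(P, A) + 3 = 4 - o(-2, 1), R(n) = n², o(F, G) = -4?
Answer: 17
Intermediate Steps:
v(P, A) = 5 (v(P, A) = -3 + (4 - 1*(-4)) = -3 + (4 + 4) = -3 + 8 = 5)
t(z, y) = 0
g(w, N) = 4 + w
g(13, -20) - t(v(2, -1), R(-4)) = (4 + 13) - 1*0 = 17 + 0 = 17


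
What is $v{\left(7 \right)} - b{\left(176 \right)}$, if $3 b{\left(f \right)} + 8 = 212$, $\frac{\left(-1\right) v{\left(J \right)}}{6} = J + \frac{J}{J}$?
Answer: $-116$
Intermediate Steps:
$v{\left(J \right)} = -6 - 6 J$ ($v{\left(J \right)} = - 6 \left(J + \frac{J}{J}\right) = - 6 \left(J + 1\right) = - 6 \left(1 + J\right) = -6 - 6 J$)
$b{\left(f \right)} = 68$ ($b{\left(f \right)} = - \frac{8}{3} + \frac{1}{3} \cdot 212 = - \frac{8}{3} + \frac{212}{3} = 68$)
$v{\left(7 \right)} - b{\left(176 \right)} = \left(-6 - 42\right) - 68 = -48 - 68 = -116$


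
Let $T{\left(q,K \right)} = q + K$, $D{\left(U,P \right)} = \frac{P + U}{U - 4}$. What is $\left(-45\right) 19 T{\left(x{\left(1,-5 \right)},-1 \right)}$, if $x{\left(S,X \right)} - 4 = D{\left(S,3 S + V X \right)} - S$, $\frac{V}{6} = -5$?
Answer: $42180$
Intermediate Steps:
$V = -30$ ($V = 6 \left(-5\right) = -30$)
$D{\left(U,P \right)} = \frac{P + U}{-4 + U}$
$x{\left(S,X \right)} = 4 - S + \frac{- 30 X + 4 S}{-4 + S}$ ($x{\left(S,X \right)} = 4 - \left(S - \frac{\left(3 S - 30 X\right) + S}{-4 + S}\right) = 4 - \left(S - \frac{\left(- 30 X + 3 S\right) + S}{-4 + S}\right) = 4 - \left(S - \frac{- 30 X + 4 S}{-4 + S}\right) = 4 - S + \frac{- 30 X + 4 S}{-4 + S}$)
$T{\left(q,K \right)} = K + q$
$\left(-45\right) 19 T{\left(x{\left(1,-5 \right)},-1 \right)} = \left(-45\right) 19 \left(-1 + \frac{- \left(4 - 1\right)^{2} - -150 + 4 \cdot 1}{-4 + 1}\right) = - 855 \left(-1 + \frac{- \left(4 - 1\right)^{2} + 150 + 4}{-3}\right) = - 855 \left(-1 - \frac{- 3^{2} + 150 + 4}{3}\right) = - 855 \left(-1 - \frac{\left(-1\right) 9 + 150 + 4}{3}\right) = - 855 \left(-1 - \frac{-9 + 150 + 4}{3}\right) = - 855 \left(-1 - \frac{145}{3}\right) = \left(-855\right) \left(- \frac{148}{3}\right) = 42180$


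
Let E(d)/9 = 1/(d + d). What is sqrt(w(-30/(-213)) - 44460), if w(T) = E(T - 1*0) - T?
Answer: I*sqrt(22396251005)/710 ≈ 210.78*I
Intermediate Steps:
E(d) = 9/(2*d) (E(d) = 9/(d + d) = 9/((2*d)) = 9*(1/(2*d)) = 9/(2*d))
w(T) = -T + 9/(2*T) (w(T) = 9/(2*(T - 1*0)) - T = 9/(2*(T + 0)) - T = 9/(2*T) - T = -T + 9/(2*T))
sqrt(w(-30/(-213)) - 44460) = sqrt((-(-30)/(-213) + 9/(2*((-30/(-213))))) - 44460) = sqrt((-(-30)*(-1)/213 + 9/(2*((-30*(-1/213))))) - 44460) = sqrt((-1*10/71 + 9/(2*(10/71))) - 44460) = sqrt((-10/71 + (9/2)*(71/10)) - 44460) = sqrt((-10/71 + 639/20) - 44460) = sqrt(45169/1420 - 44460) = sqrt(-63088031/1420) = I*sqrt(22396251005)/710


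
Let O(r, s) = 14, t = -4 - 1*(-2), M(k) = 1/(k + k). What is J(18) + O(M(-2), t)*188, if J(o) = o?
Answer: 2650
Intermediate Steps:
M(k) = 1/(2*k)
t = -2 (t = -4 + 2 = -2)
J(18) + O(M(-2), t)*188 = 18 + 14*188 = 18 + 2632 = 2650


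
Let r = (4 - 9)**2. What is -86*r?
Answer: -2150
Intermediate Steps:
r = 25 (r = (-5)**2 = 25)
-86*r = -86*25 = -2150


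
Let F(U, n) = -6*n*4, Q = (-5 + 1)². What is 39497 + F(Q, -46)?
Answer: 40601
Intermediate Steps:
Q = 16 (Q = (-4)² = 16)
F(U, n) = -24*n
39497 + F(Q, -46) = 39497 - 24*(-46) = 39497 + 1104 = 40601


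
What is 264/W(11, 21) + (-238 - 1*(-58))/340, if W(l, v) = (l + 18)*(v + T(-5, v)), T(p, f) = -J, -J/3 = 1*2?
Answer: -853/4437 ≈ -0.19225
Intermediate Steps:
J = -6 (J = -3*2 = -6)
T(p, f) = 6 (T(p, f) = -1*(-6) = 6)
W(l, v) = (6 + v)*(18 + l) (W(l, v) = (l + 18)*(v + 6) = (18 + l)*(6 + v) = (6 + v)*(18 + l))
264/W(11, 21) + (-238 - 1*(-58))/340 = 264/(108 + 6*11 + 18*21 + 11*21) + (-238 - 1*(-58))/340 = 264/(108 + 66 + 378 + 231) + (-238 + 58)*(1/340) = 264/783 - 180*1/340 = 264*(1/783) - 9/17 = 88/261 - 9/17 = -853/4437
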